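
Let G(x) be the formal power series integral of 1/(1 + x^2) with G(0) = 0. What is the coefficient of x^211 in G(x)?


1/(1 + x^2) = sum_{j>=0} (-1)^j x^(2j). Integrating termwise with G(0) = 0:
G(x) = sum_{j>=0} (-1)^j x^(2j+1) / (2j+1) = arctan(x).
Only odd powers are nonzero. For x^211 write 211 = 2*105 + 1, giving
(-1)^105 / 211 = -1/211 = -1/211.

-1/211


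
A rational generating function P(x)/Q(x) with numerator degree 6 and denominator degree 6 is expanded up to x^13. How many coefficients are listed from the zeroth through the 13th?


Expanding up to x^13 gives the coefficients for x^0, x^1, ..., x^13.
That is 13 + 1 = 14 coefficients in total.

14


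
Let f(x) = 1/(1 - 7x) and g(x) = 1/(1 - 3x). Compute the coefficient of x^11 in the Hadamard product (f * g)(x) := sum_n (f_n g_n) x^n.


f has coefficients f_k = 7^k and g has coefficients g_k = 3^k, so the Hadamard product has coefficient (f*g)_k = 7^k * 3^k = 21^k.
For k = 11: 21^11 = 350277500542221.

350277500542221


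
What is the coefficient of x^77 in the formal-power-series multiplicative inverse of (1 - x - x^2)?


Let the inverse be f(x) = sum_{k>=0} a_k x^k. From f(x) * (1 - x - x^2) = 1 and matching coefficients:
 x^0: a_0 = 1.
 x^1: a_1 - a_0 = 0, so a_1 = 1.
 x^k (k >= 2): a_k - a_{k-1} - a_{k-2} = 0, i.e. a_k = a_{k-1} + a_{k-2}.
This is the Fibonacci-type recurrence shifted so that a_0 = a_1 = 1.
Iterating: a_0=1, a_1=1, a_2=2, a_3=3, a_4=5, a_5=8, a_6=13, a_7=21, a_8=34, a_9=55, ...
a_77 = 8944394323791464.

8944394323791464


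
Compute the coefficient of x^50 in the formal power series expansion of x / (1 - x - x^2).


Let f(x) = sum_{k>=0} a_k x^k. Multiplying f(x) * (1 - x - x^2) = x and matching coefficients gives a_0 = 0, a_1 = 1, and a_k = a_{k-1} + a_{k-2} for k >= 2. These are the Fibonacci numbers F_k.
Iterating from F_0 = 0, F_1 = 1:
F_0=0, F_1=1, F_2=1, F_3=2, F_4=3, F_5=5, F_6=8, F_7=13, F_8=21, F_9=34, ...
F_50 = 12586269025.

12586269025


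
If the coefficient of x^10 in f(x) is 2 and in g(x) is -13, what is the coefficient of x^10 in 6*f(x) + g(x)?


Scalar multiplication scales coefficients: 6 * 2 = 12.
Then add the g coefficient: 12 + -13
= -1

-1


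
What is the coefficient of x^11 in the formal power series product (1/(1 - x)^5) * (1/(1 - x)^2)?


Combine the factors: (1/(1 - x)^5) * (1/(1 - x)^2) = 1/(1 - x)^7.
Then use 1/(1 - x)^r = sum_{k>=0} C(k + r - 1, r - 1) x^k with r = 7 and k = 11:
C(17, 6) = 12376.

12376


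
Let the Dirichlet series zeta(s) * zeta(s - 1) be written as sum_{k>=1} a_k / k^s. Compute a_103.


Convolution gives a_k = sum_{d | k} d * 1 = sum_{d | k} d = sigma(k), the sum of positive divisors of k.
For k = 103, the divisors are 1, 103, so
sigma(103) = 1 + 103 = 104.

104


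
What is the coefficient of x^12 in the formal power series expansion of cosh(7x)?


The Maclaurin series is cosh(t) = sum_{m>=0} t^(2m) / (2m)!, so substituting t = 7x, only even powers of x are nonzero, with coefficient of x^(2m) equal to 7^(2m) / (2m)!.
For x^12 the coefficient is 7^12/12! = 13841287201/479001600 = 1977326743/68428800.

1977326743/68428800


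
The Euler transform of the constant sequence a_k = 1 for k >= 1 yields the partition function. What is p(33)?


The Euler transform converts the sequence a_k = 1 into the number of integer partitions.
Using the recurrence or dynamic programming:
p(33) = 10143

10143


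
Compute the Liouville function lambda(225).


The Liouville function is lambda(k) = (-1)^Omega(k), where Omega(k) counts the prime factors of k with multiplicity.
Factoring: 225 = 3 * 3 * 5 * 5, so Omega(225) = 4.
lambda(225) = (-1)^4 = 1.

1


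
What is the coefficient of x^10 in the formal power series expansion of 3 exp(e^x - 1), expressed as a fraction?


exp(e^x - 1) is the exponential generating function for the Bell numbers Bell_k: exp(e^x - 1) = sum_{k>=0} Bell_k x^k / k!.
So the coefficient of x^10 in 3 exp(e^x - 1) is 3 Bell_10 / 10!.
Computing: Bell_10 = 115975 and 10! = 3628800, giving
3 * 115975/3628800 = 4639/48384.

4639/48384


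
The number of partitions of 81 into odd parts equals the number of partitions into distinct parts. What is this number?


Computing partitions of 81 into odd parts (1, 3, 5, ...):
Using the generating function prod_{k>=0} 1/(1-x^(2k+1)),
the count is 84756

84756


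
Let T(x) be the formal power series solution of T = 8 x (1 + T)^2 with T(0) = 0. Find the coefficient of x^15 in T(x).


Apply the Lagrange inversion formula: if T = 8 x * phi(T) with phi(t) = (1 + t)^2, then [x^n] T = 8^n * (1/n) [t^(n-1)] phi(t)^n = 8^n * (1/n) [t^(n-1)] (1 + t)^(2n) = 8^n * (1/n) C(2n, n-1).
Using the identity C(2n, n-1) = C(2n, n) * n / (n+1), the unscaled factor equals C(2n, n) / (n+1) = C_n, the n-th Catalan number.
For n = 15: C_15 = C(30, 15) / 16 = 155117520/16 = 9694845.
With the 8^15 = 35184372088832 factor, the coefficient is 35184372088832 * 9694845 = 341107033823552471040.

341107033823552471040


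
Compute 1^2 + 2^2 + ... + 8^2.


This power sum has a closed form given by Faulhaber's formula
sum_{k=1}^{m} k^p = (1 / (p + 1)) * sum_{j=0}^{p} C(p + 1, j) B_j m^(p + 1 - j),
but for small m direct computation is fastest:
1 + 4 + 9 + 16 + 25 + 36 + 49 + 64 = 204.

204


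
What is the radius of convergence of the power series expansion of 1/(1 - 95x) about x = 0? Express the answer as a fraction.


Expanding 1/(1 - 95x) = sum_{k>=0} 95^k x^k, the series converges when |95x| < 1, i.e., |x| < 1/95.
So the radius of convergence is 1/95 = 1/95.

1/95


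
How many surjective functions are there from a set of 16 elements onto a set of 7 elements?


By inclusion-exclusion on which target elements are missed, the number of surjections from an n-set onto a k-set is
surj(n, k) = sum_{j=0}^{k} (-1)^j C(k, j) (k - j)^n.
Equivalently surj(n, k) = k! * S(n, k), where S(n, k) is the Stirling number of the second kind.
For n = 16, k = 7:
S(16, 7) = 3281882604, so
surj = 7! * 3281882604 = 5040 * 3281882604 = 16540688324160.

16540688324160


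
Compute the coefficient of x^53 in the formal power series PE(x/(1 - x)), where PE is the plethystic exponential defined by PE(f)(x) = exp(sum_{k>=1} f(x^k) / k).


For f(x) = x/(1 - x) we have
sum_{k>=1} f(x^k) / k = sum_{k>=1} (1/k) * x^k / (1 - x^k) = sum_{k, m >= 1} x^(k m) / k,
which after exponentiating simplifies to
PE(x/(1 - x)) = prod_{k>=1} 1 / (1 - x^k).
This is the generating function for the partition function p(n), so the coefficient of x^53 is p(53).
Computing p(53) by dynamic programming over parts 1, 2, ..., 53: p(53) = 329931.

329931


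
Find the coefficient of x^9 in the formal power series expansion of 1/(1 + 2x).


Write 1/(1 + c x) = 1/(1 - (-c) x) and apply the geometric-series identity
1/(1 - y) = sum_{k>=0} y^k to get 1/(1 + c x) = sum_{k>=0} (-c)^k x^k.
So the coefficient of x^k is (-c)^k = (-1)^k * c^k.
Here c = 2 and k = 9:
(-2)^9 = -1 * 512 = -512

-512


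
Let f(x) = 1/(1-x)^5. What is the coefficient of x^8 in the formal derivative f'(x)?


Differentiate: d/dx [ 1/(1-x)^r ] = r / (1-x)^(r+1).
Here r = 5, so f'(x) = 5 / (1-x)^6.
The expansion of 1/(1-x)^(r+1) has coefficient of x^n equal to C(n+r, r).
So the coefficient of x^8 in f'(x) is
5 * C(13, 5) = 5 * 1287 = 6435

6435


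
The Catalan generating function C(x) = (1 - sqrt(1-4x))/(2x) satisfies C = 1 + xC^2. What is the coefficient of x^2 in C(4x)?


Substituting x -> 4x scales the n-th coefficient by 4^n, so [x^2] C(4x) = 4^2 * C_2.
C_2 = C(2*2, 2)/(3) = 6/3 = 2.
So 4^2 * 2 = 16 * 2 = 32.

32


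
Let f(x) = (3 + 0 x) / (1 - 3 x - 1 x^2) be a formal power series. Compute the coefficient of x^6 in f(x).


Write f(x) = sum_{k>=0} a_k x^k. Multiplying both sides by 1 - 3 x - 1 x^2 gives
(1 - 3 x - 1 x^2) sum_{k>=0} a_k x^k = 3 + 0 x.
Matching coefficients:
 x^0: a_0 = 3
 x^1: a_1 - 3 a_0 = 0  =>  a_1 = 3*3 + 0 = 9
 x^k (k >= 2): a_k = 3 a_{k-1} + 1 a_{k-2}.
Iterating: a_2 = 30, a_3 = 99, a_4 = 327, a_5 = 1080, a_6 = 3567.
So the coefficient of x^6 is 3567.

3567


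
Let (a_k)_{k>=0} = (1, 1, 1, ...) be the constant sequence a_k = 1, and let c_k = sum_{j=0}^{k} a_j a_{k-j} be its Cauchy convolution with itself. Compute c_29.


Since a_j = 1 for all j >= 0, the convolution sum becomes
c_k = sum_{j=0}^{k} 1 * 1 = 1 * (k + 1).
Equivalently, the generating function of (a_k) is 1/(1 - x) and its square is 1/(1 - x)^2 = sum_{k>=0} 1(k + 1) x^k.
For k = 29: 1 * 30 = 30.

30


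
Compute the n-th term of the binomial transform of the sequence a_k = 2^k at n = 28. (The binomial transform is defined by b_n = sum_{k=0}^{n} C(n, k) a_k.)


With a_k = 2^k, b_n = sum_{k=0}^{n} C(n, k) 2^k = (1 + 2)^n by the binomial theorem.
For n = 28: (1 + 2)^28 = 3^28 = 22876792454961.

22876792454961


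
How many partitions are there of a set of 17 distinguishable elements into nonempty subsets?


Bell_17 can be computed from the Bell triangle or from Dobinski's identity Bell_n = (1/e) * sum_{k>=0} k^n / k!.
Computing Bell_17 = 82864869804.

82864869804


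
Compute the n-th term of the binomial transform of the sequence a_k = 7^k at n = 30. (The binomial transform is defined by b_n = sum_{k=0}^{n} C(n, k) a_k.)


With a_k = 7^k, b_n = sum_{k=0}^{n} C(n, k) 7^k = (1 + 7)^n by the binomial theorem.
For n = 30: (1 + 7)^30 = 8^30 = 1237940039285380274899124224.

1237940039285380274899124224


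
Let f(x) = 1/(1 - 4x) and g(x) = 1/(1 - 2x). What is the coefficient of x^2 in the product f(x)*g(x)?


The coefficient of x^n in f*g is the Cauchy product: sum_{k=0}^{n} a^k * b^(n-k).
With a=4, b=2, n=2:
sum_{k=0}^{2} 4^k * 2^(2-k)
= 28

28


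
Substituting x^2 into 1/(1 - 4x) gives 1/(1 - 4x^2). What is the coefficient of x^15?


Since 1/(1 - 4x^2) only has even powers of x,
the coefficient of x^15 (odd) is 0.

0


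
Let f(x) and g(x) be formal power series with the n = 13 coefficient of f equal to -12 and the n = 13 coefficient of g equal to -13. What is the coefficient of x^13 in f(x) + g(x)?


Addition of formal power series is termwise.
The coefficient of x^13 in f + g = -12 + -13
= -25

-25


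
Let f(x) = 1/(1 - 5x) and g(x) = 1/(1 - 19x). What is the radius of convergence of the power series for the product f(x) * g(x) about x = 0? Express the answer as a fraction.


The radius of 1/(1 - 5x) is 1/5 (nearest singularity at x = 1/5), and the radius of 1/(1 - 19x) is 1/19.
The product f(x)*g(x) = 1/((1 - 5x)(1 - 19x)) has singularities at both 1/5 and 1/19, so its radius of convergence is the distance to the nearest one:
min(1/5, 1/19) = 1/19.

1/19


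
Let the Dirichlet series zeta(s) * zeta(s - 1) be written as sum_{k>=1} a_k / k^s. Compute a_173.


Convolution gives a_k = sum_{d | k} d * 1 = sum_{d | k} d = sigma(k), the sum of positive divisors of k.
For k = 173, the divisors are 1, 173, so
sigma(173) = 1 + 173 = 174.

174


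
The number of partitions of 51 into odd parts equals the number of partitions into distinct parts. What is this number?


Computing partitions of 51 into odd parts (1, 3, 5, ...):
Using the generating function prod_{k>=0} 1/(1-x^(2k+1)),
the count is 4097

4097


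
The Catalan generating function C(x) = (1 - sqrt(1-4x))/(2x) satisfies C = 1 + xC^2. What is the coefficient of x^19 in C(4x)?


Substituting x -> 4x scales the n-th coefficient by 4^n, so [x^19] C(4x) = 4^19 * C_19.
C_19 = C(2*19, 19)/(20) = 35345263800/20 = 1767263190.
So 4^19 * 1767263190 = 274877906944 * 1767263190 = 485781606686376591360.

485781606686376591360


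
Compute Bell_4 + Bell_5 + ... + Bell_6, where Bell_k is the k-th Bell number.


Recall Bell_k counts set partitions of a k-set (with Bell_0 = 1 by convention).
Bell_4 through Bell_6: 15, 52, 203
Sum = 15 + 52 + 203 = 270.

270


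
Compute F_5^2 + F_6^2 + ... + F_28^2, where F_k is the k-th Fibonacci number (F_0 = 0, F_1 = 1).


There is a standard identity sum_{k=0}^{N} F_k^2 = F_N * F_{N+1} (proved inductively from the telescoping relation F_k^2 = F_k F_{k+1} - F_{k-1} F_k). Then
sum_{k=5}^{28} F_k^2 = F_28 F_29 - F_4 F_5.
Computing: F_28 = 317811, F_29 = 514229, F_4 = 3, F_5 = 5.
Sum = 317811 * 514229 - 3 * 5 = 163427632704.

163427632704


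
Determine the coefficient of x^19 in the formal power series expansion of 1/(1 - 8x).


The geometric series identity gives 1/(1 - c x) = sum_{k>=0} c^k x^k, so the coefficient of x^k is c^k.
Here c = 8 and k = 19.
Computing: 8^19 = 144115188075855872

144115188075855872


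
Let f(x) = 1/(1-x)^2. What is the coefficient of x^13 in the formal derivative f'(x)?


Differentiate: d/dx [ 1/(1-x)^r ] = r / (1-x)^(r+1).
Here r = 2, so f'(x) = 2 / (1-x)^3.
The expansion of 1/(1-x)^(r+1) has coefficient of x^n equal to C(n+r, r).
So the coefficient of x^13 in f'(x) is
2 * C(15, 2) = 2 * 105 = 210

210


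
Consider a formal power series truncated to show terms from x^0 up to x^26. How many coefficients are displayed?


From x^0 to x^26 inclusive, the count is 26 - 0 + 1 = 27.

27


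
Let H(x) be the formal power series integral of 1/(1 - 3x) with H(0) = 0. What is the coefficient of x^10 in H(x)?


1/(1 - 3x) = sum_{k>=0} 3^k x^k. Integrating termwise with H(0) = 0:
H(x) = sum_{k>=0} 3^k x^(k+1) / (k+1) = sum_{m>=1} 3^(m-1) x^m / m.
For m = 10: 3^9/10 = 19683/10 = 19683/10.

19683/10


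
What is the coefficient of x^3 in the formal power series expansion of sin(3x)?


The Maclaurin series is sin(t) = sum_{k>=0} (-1)^k t^(2k+1) / (2k+1)!, so substituting t = 3x, only odd powers of x are nonzero, with coefficient of x^(2k+1) equal to (-1)^k 3^(2k+1) / (2k+1)!.
Write 3 = 2*1 + 1, giving the coefficient (-1)^1 * 3^3 / 3! = -27/6 = -9/2.

-9/2


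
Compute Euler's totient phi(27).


phi(n) counts integers in [1, n] coprime to n. Using the multiplicative formula phi(n) = n * prod_{p | n} (1 - 1/p):
27 = 3^3, so
phi(27) = 27 * (1 - 1/3) = 18.

18


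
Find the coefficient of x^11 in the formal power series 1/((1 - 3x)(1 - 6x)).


By partial fractions or Cauchy convolution:
The coefficient equals sum_{k=0}^{11} 3^k * 6^(11-k).
= 725416965

725416965


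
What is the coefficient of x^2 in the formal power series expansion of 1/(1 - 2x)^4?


The general identity 1/(1 - c x)^r = sum_{k>=0} c^k C(k + r - 1, r - 1) x^k follows by substituting y = c x into 1/(1 - y)^r = sum_{k>=0} C(k + r - 1, r - 1) y^k.
For c = 2, r = 4, k = 2:
2^2 * C(5, 3) = 4 * 10 = 40.

40


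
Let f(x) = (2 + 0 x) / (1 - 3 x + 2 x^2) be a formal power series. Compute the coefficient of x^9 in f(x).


Write f(x) = sum_{k>=0} a_k x^k. Multiplying both sides by 1 - 3 x + 2 x^2 gives
(1 - 3 x + 2 x^2) sum_{k>=0} a_k x^k = 2 + 0 x.
Matching coefficients:
 x^0: a_0 = 2
 x^1: a_1 - 3 a_0 = 0  =>  a_1 = 3*2 + 0 = 6
 x^k (k >= 2): a_k = 3 a_{k-1} - 2 a_{k-2}.
Iterating: a_2 = 14, a_3 = 30, a_4 = 62, a_5 = 126, a_6 = 254, a_7 = 510, a_8 = 1022, a_9 = 2046.
So the coefficient of x^9 is 2046.

2046


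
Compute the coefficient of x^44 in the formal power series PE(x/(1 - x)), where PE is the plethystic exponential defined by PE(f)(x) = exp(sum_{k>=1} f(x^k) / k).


For f(x) = x/(1 - x) we have
sum_{k>=1} f(x^k) / k = sum_{k>=1} (1/k) * x^k / (1 - x^k) = sum_{k, m >= 1} x^(k m) / k,
which after exponentiating simplifies to
PE(x/(1 - x)) = prod_{k>=1} 1 / (1 - x^k).
This is the generating function for the partition function p(n), so the coefficient of x^44 is p(44).
Computing p(44) by dynamic programming over parts 1, 2, ..., 44: p(44) = 75175.

75175


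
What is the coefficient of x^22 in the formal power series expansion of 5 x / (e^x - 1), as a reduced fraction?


The exponential generating function for Bernoulli numbers is
x / (e^x - 1) = sum_{k>=0} B_k x^k / k!.
So the coefficient of x^22 in 5 x / (e^x - 1) is 5 B_22 / 22!.
Computing: B_22 = 854513/138, 22! = 1124000727777607680000, giving
5 * 854513/138 / 1124000727777607680000 = 77683/2820220007878361088000.

77683/2820220007878361088000


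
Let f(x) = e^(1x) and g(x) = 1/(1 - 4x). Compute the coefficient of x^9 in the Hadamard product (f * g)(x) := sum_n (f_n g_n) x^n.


Expanding: f_k = 1^k/k! (from e^(1x)) and g_k = 4^k (from 1/(1 - 4x)). So the Hadamard coefficient (f * g)_k = 1^k 4^k / k! = (4)^k / k!.
For k = 9: 4^9/9! = 262144/362880 = 2048/2835.

2048/2835


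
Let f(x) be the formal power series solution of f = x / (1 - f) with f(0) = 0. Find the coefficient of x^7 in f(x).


Apply Lagrange inversion: f = x * phi(f) with phi(t) = 1/(1 - t), so
[x^n] f = (1/n) [t^(n-1)] phi(t)^n = (1/n) [t^(n-1)] (1 - t)^(-n) = (1/n) C(2n - 2, n - 1) = C_{n-1}.
For n = 7: C_6 = C(12, 6) / 7 = 924/7 = 132 = 132.

132


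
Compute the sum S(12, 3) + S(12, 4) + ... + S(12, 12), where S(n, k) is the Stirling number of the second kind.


By definition, S(n, k) counts partitions of an n-set into exactly k nonempty blocks.
Computing row n = 12 for k = 3..12:
S(12, k): 86526, 611501, 1379400, 1323652, 627396, 159027, 22275, 1705, 66, 1
Sum = 4211549.

4211549


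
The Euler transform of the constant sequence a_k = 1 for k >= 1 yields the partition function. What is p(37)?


The Euler transform converts the sequence a_k = 1 into the number of integer partitions.
Using the recurrence or dynamic programming:
p(37) = 21637

21637


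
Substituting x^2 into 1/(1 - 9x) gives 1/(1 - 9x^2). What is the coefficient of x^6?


The coefficient of x^(2m) in 1/(1 - 9x^2) is 9^m.
With n = 6 = 2*3, the coefficient is 9^3 = 729.

729


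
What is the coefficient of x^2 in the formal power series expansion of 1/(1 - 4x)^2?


The general identity 1/(1 - c x)^r = sum_{k>=0} c^k C(k + r - 1, r - 1) x^k follows by substituting y = c x into 1/(1 - y)^r = sum_{k>=0} C(k + r - 1, r - 1) y^k.
For c = 4, r = 2, k = 2:
4^2 * C(3, 1) = 16 * 3 = 48.

48


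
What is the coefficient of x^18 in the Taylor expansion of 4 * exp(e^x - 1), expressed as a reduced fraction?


exp(e^x - 1) = sum_{k>=0} Bell_k x^k / k!, where Bell_k is the k-th Bell number.
So the coefficient of x^18 is 4 * Bell_18 / 18!.
Computing: Bell_18 = 682076806159 and 18! = 6402373705728000, giving
4 * 682076806159/6402373705728000 = 97439543737/228656203776000.

97439543737/228656203776000


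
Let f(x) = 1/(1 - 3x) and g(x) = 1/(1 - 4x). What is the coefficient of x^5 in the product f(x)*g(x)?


The coefficient of x^n in f*g is the Cauchy product: sum_{k=0}^{n} a^k * b^(n-k).
With a=3, b=4, n=5:
sum_{k=0}^{5} 3^k * 4^(5-k)
= 3367

3367


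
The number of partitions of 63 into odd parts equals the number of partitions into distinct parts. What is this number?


Computing partitions of 63 into odd parts (1, 3, 5, ...):
Using the generating function prod_{k>=0} 1/(1-x^(2k+1)),
the count is 14848

14848


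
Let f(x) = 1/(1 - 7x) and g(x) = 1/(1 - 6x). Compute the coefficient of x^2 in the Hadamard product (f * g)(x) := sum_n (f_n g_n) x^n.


f has coefficients f_k = 7^k and g has coefficients g_k = 6^k, so the Hadamard product has coefficient (f*g)_k = 7^k * 6^k = 42^k.
For k = 2: 42^2 = 1764.

1764


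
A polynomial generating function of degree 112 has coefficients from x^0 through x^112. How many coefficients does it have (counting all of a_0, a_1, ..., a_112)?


A polynomial of degree 112 takes the form a_0 + a_1 x + ... + a_112 x^112.
The number of coefficients is 112 + 1 = 113.

113


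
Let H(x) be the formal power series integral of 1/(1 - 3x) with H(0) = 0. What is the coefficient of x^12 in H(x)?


1/(1 - 3x) = sum_{k>=0} 3^k x^k. Integrating termwise with H(0) = 0:
H(x) = sum_{k>=0} 3^k x^(k+1) / (k+1) = sum_{m>=1} 3^(m-1) x^m / m.
For m = 12: 3^11/12 = 177147/12 = 59049/4.

59049/4


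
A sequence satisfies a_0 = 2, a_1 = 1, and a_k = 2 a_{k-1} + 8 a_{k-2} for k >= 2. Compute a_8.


The characteristic equation is t^2 - 2 t - 8 = 0, with roots r_1 = 4 and r_2 = -2 (so c_1 = r_1 + r_2, c_2 = -r_1 r_2 as required).
One can use the closed form a_n = A r_1^n + B r_2^n, but direct iteration is more reliable:
a_0 = 2, a_1 = 1, a_2 = 18, a_3 = 44, a_4 = 232, a_5 = 816, a_6 = 3488, a_7 = 13504, a_8 = 54912.
So a_8 = 54912.

54912


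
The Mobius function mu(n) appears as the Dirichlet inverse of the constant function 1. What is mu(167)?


167 = 167 (all distinct primes).
mu(167) = (-1)^1 = -1

-1


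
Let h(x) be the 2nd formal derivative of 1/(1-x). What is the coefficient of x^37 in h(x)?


Differentiating 2 times: d^2/dx^2 [1/(1-x)] = 2!/(1-x)^3.
The expansion 1/(1-x)^3 = sum_{k>=0} C(k+2, 2) x^k, so the coefficient of x^n in 2!/(1-x)^3 is 2! * C(n+2, 2).
For n = 37: 2 * C(39, 2) = 2 * 741 = 1482

1482


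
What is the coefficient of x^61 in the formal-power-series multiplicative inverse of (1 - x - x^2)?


Let the inverse be f(x) = sum_{k>=0} a_k x^k. From f(x) * (1 - x - x^2) = 1 and matching coefficients:
 x^0: a_0 = 1.
 x^1: a_1 - a_0 = 0, so a_1 = 1.
 x^k (k >= 2): a_k - a_{k-1} - a_{k-2} = 0, i.e. a_k = a_{k-1} + a_{k-2}.
This is the Fibonacci-type recurrence shifted so that a_0 = a_1 = 1.
Iterating: a_0=1, a_1=1, a_2=2, a_3=3, a_4=5, a_5=8, a_6=13, a_7=21, a_8=34, a_9=55, ...
a_61 = 4052739537881.

4052739537881


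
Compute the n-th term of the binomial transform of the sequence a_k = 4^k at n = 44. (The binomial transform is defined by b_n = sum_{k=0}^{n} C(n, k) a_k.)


With a_k = 4^k, b_n = sum_{k=0}^{n} C(n, k) 4^k = (1 + 4)^n by the binomial theorem.
For n = 44: (1 + 4)^44 = 5^44 = 5684341886080801486968994140625.

5684341886080801486968994140625


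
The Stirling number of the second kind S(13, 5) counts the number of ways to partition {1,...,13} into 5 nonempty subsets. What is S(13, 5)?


Using the explicit formula S(n,k) = (1/k!) sum_{j=0}^{k} (-1)^(k-j) C(k,j) j^n:
S(13, 5) = 7508501
Equivalently, S(n,k) is n! times the coefficient of x^n in the EGF (e^x - 1)^k / k!.

7508501


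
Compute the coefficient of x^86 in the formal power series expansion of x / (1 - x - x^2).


Let f(x) = sum_{k>=0} a_k x^k. Multiplying f(x) * (1 - x - x^2) = x and matching coefficients gives a_0 = 0, a_1 = 1, and a_k = a_{k-1} + a_{k-2} for k >= 2. These are the Fibonacci numbers F_k.
Iterating from F_0 = 0, F_1 = 1:
F_0=0, F_1=1, F_2=1, F_3=2, F_4=3, F_5=5, F_6=8, F_7=13, F_8=21, F_9=34, ...
F_86 = 420196140727489673.

420196140727489673


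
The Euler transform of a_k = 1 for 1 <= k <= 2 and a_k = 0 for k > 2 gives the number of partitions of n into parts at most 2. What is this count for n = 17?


Partitions of 17 into parts at most 2:
Using generating function (1-x)^(-1)(1-x^2)^(-1),
the coefficient of x^17 = 9

9


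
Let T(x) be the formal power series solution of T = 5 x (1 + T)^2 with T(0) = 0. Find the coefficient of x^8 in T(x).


Apply the Lagrange inversion formula: if T = 5 x * phi(T) with phi(t) = (1 + t)^2, then [x^n] T = 5^n * (1/n) [t^(n-1)] phi(t)^n = 5^n * (1/n) [t^(n-1)] (1 + t)^(2n) = 5^n * (1/n) C(2n, n-1).
Using the identity C(2n, n-1) = C(2n, n) * n / (n+1), the unscaled factor equals C(2n, n) / (n+1) = C_n, the n-th Catalan number.
For n = 8: C_8 = C(16, 8) / 9 = 12870/9 = 1430.
With the 5^8 = 390625 factor, the coefficient is 390625 * 1430 = 558593750.

558593750


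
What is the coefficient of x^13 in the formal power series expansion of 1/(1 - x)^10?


The negative binomial / multiset identity is
1/(1 - x)^r = sum_{k>=0} C(k + r - 1, r - 1) x^k.
Here r = 10 and k = 13, so the coefficient is
C(13 + 9, 9) = C(22, 9)
= 497420

497420


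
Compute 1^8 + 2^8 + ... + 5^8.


This power sum has a closed form given by Faulhaber's formula
sum_{k=1}^{m} k^p = (1 / (p + 1)) * sum_{j=0}^{p} C(p + 1, j) B_j m^(p + 1 - j),
but for small m direct computation is fastest:
1 + 256 + 6561 + 65536 + 390625 = 462979.

462979


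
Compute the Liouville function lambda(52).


The Liouville function is lambda(k) = (-1)^Omega(k), where Omega(k) counts the prime factors of k with multiplicity.
Factoring: 52 = 2 * 2 * 13, so Omega(52) = 3.
lambda(52) = (-1)^3 = -1.

-1


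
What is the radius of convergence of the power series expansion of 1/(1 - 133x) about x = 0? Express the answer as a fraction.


Expanding 1/(1 - 133x) = sum_{k>=0} 133^k x^k, the series converges when |133x| < 1, i.e., |x| < 1/133.
So the radius of convergence is 1/133 = 1/133.

1/133


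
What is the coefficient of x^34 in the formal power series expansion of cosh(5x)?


The Maclaurin series is cosh(t) = sum_{m>=0} t^(2m) / (2m)!, so substituting t = 5x, only even powers of x are nonzero, with coefficient of x^(2m) equal to 5^(2m) / (2m)!.
For x^34 the coefficient is 5^34/34! = 582076609134674072265625/295232799039604140847618609643520000000 = 7450580596923828125/3778979827706933002849518203437056.

7450580596923828125/3778979827706933002849518203437056


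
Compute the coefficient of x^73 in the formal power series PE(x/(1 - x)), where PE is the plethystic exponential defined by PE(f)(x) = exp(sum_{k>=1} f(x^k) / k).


For f(x) = x/(1 - x) we have
sum_{k>=1} f(x^k) / k = sum_{k>=1} (1/k) * x^k / (1 - x^k) = sum_{k, m >= 1} x^(k m) / k,
which after exponentiating simplifies to
PE(x/(1 - x)) = prod_{k>=1} 1 / (1 - x^k).
This is the generating function for the partition function p(n), so the coefficient of x^73 is p(73).
Computing p(73) by dynamic programming over parts 1, 2, ..., 73: p(73) = 6185689.

6185689


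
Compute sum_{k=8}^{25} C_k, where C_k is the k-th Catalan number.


C_8 through C_25: 1430, 4862, 16796, 58786, 208012, 742900, 2674440, 9694845, 35357670, 129644790, 477638700, 1767263190, 6564120420, 24466267020, 91482563640, 343059613650, 1289904147324, 4861946401452
Sum = 1430 + 4862 + 16796 + 58786 + 208012 + 742900 + 2674440 + 9694845 + 35357670 + 129644790 + 477638700 + 1767263190 + 6564120420 + 24466267020 + 91482563640 + 343059613650 + 1289904147324 + 4861946401452
= 6619846419927

6619846419927


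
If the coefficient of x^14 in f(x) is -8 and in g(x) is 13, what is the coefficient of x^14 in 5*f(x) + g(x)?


Scalar multiplication scales coefficients: 5 * -8 = -40.
Then add the g coefficient: -40 + 13
= -27

-27


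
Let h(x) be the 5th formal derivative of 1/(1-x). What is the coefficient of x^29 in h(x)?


Differentiating 5 times: d^5/dx^5 [1/(1-x)] = 5!/(1-x)^6.
The expansion 1/(1-x)^6 = sum_{k>=0} C(k+5, 5) x^k, so the coefficient of x^n in 5!/(1-x)^6 is 5! * C(n+5, 5).
For n = 29: 120 * C(34, 5) = 120 * 278256 = 33390720

33390720


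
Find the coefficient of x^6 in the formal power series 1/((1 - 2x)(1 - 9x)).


By partial fractions or Cauchy convolution:
The coefficient equals sum_{k=0}^{6} 2^k * 9^(6-k).
= 683263

683263


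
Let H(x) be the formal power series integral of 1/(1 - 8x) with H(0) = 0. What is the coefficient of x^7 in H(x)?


1/(1 - 8x) = sum_{k>=0} 8^k x^k. Integrating termwise with H(0) = 0:
H(x) = sum_{k>=0} 8^k x^(k+1) / (k+1) = sum_{m>=1} 8^(m-1) x^m / m.
For m = 7: 8^6/7 = 262144/7 = 262144/7.

262144/7


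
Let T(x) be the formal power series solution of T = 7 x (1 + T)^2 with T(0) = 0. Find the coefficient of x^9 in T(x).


Apply the Lagrange inversion formula: if T = 7 x * phi(T) with phi(t) = (1 + t)^2, then [x^n] T = 7^n * (1/n) [t^(n-1)] phi(t)^n = 7^n * (1/n) [t^(n-1)] (1 + t)^(2n) = 7^n * (1/n) C(2n, n-1).
Using the identity C(2n, n-1) = C(2n, n) * n / (n+1), the unscaled factor equals C(2n, n) / (n+1) = C_n, the n-th Catalan number.
For n = 9: C_9 = C(18, 9) / 10 = 48620/10 = 4862.
With the 7^9 = 40353607 factor, the coefficient is 40353607 * 4862 = 196199237234.

196199237234


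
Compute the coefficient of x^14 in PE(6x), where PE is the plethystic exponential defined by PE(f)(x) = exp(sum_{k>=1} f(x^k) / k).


With f(x) = 6x, the exponent is sum_{k>=1} 6 x^k / k = 6 * (-ln(1 - x)). Exponentiating:
PE(6x) = exp(-6 ln(1 - x)) = 1/(1 - x)^6.
By the negative binomial expansion, [x^n] 1/(1 - x)^6 = C(n + 5, 5).
For n = 14: C(19, 5) = 11628.

11628


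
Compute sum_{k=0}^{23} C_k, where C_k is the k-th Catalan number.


C_0 through C_23: 1, 1, 2, 5, 14, 42, 132, 429, 1430, 4862, 16796, 58786, 208012, 742900, 2674440, 9694845, 35357670, 129644790, 477638700, 1767263190, 6564120420, 24466267020, 91482563640, 343059613650
Sum = 1 + 1 + 2 + 5 + 14 + 42 + 132 + 429 + 1430 + 4862 + 16796 + 58786 + 208012 + 742900 + 2674440 + 9694845 + 35357670 + 129644790 + 477638700 + 1767263190 + 6564120420 + 24466267020 + 91482563640 + 343059613650
= 467995871777

467995871777


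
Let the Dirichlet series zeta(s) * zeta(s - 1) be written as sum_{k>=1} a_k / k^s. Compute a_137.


Convolution gives a_k = sum_{d | k} d * 1 = sum_{d | k} d = sigma(k), the sum of positive divisors of k.
For k = 137, the divisors are 1, 137, so
sigma(137) = 1 + 137 = 138.

138


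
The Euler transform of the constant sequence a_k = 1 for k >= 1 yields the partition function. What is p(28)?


The Euler transform converts the sequence a_k = 1 into the number of integer partitions.
Using the recurrence or dynamic programming:
p(28) = 3718

3718


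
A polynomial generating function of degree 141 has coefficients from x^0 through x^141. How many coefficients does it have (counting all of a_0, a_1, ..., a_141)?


A polynomial of degree 141 takes the form a_0 + a_1 x + ... + a_141 x^141.
The number of coefficients is 141 + 1 = 142.

142


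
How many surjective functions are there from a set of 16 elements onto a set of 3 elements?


By inclusion-exclusion on which target elements are missed, the number of surjections from an n-set onto a k-set is
surj(n, k) = sum_{j=0}^{k} (-1)^j C(k, j) (k - j)^n.
Equivalently surj(n, k) = k! * S(n, k), where S(n, k) is the Stirling number of the second kind.
For n = 16, k = 3:
S(16, 3) = 7141686, so
surj = 3! * 7141686 = 6 * 7141686 = 42850116.

42850116


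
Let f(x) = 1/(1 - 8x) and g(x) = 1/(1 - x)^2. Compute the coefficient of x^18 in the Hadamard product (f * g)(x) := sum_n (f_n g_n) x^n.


f has coefficients f_k = 8^k. For g = 1/(1 - x)^2 the coefficient is g_k = C(k + 1, 1) = k + 1. The Hadamard coefficient is (f * g)_k = 8^k * (k + 1).
For k = 18: 8^18 * 19 = 18014398509481984 * 19 = 342273571680157696.

342273571680157696


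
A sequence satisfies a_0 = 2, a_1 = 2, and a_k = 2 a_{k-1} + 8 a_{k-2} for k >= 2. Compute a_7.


The characteristic equation is t^2 - 2 t - 8 = 0, with roots r_1 = 4 and r_2 = -2 (so c_1 = r_1 + r_2, c_2 = -r_1 r_2 as required).
One can use the closed form a_n = A r_1^n + B r_2^n, but direct iteration is more reliable:
a_0 = 2, a_1 = 2, a_2 = 20, a_3 = 56, a_4 = 272, a_5 = 992, a_6 = 4160, a_7 = 16256.
So a_7 = 16256.

16256


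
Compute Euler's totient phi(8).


phi(n) counts integers in [1, n] coprime to n. Using the multiplicative formula phi(n) = n * prod_{p | n} (1 - 1/p):
8 = 2^3, so
phi(8) = 8 * (1 - 1/2) = 4.

4


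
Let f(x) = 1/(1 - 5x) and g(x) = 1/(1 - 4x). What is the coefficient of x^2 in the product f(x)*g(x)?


The coefficient of x^n in f*g is the Cauchy product: sum_{k=0}^{n} a^k * b^(n-k).
With a=5, b=4, n=2:
sum_{k=0}^{2} 5^k * 4^(2-k)
= 61

61


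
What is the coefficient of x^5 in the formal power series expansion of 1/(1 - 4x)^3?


The general identity 1/(1 - c x)^r = sum_{k>=0} c^k C(k + r - 1, r - 1) x^k follows by substituting y = c x into 1/(1 - y)^r = sum_{k>=0} C(k + r - 1, r - 1) y^k.
For c = 4, r = 3, k = 5:
4^5 * C(7, 2) = 1024 * 21 = 21504.

21504


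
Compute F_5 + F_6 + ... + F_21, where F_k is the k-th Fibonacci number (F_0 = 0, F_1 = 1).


Use the identity sum_{k=0}^{N} F_k = F_{N+2} - 1 (which follows from F_{k+2} - F_{k+1} = F_k). Then
sum_{k=5}^{21} F_k = (F_{23} - 1) - (F_{6} - 1) = F_{23} - F_{6}.
Computing: F_{23} = 28657, F_{6} = 8, so
Sum = 28657 - 8 = 28649.

28649


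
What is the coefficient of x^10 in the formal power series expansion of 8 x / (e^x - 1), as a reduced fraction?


The exponential generating function for Bernoulli numbers is
x / (e^x - 1) = sum_{k>=0} B_k x^k / k!.
So the coefficient of x^10 in 8 x / (e^x - 1) is 8 B_10 / 10!.
Computing: B_10 = 5/66, 10! = 3628800, giving
8 * 5/66 / 3628800 = 1/5987520.

1/5987520


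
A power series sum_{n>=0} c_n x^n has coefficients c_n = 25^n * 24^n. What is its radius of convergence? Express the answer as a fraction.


By the root test (Cauchy-Hadamard), the radius is R = 1 / limsup_n |c_n|^(1/n).
Here |c_n|^(1/n) = (25^n * 24^n)^(1/n) = 25 * 24 = 600 for all n.
So R = 1/600 = 1/600.

1/600


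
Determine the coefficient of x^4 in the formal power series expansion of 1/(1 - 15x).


The geometric series identity gives 1/(1 - c x) = sum_{k>=0} c^k x^k, so the coefficient of x^k is c^k.
Here c = 15 and k = 4.
Computing: 15^4 = 50625

50625


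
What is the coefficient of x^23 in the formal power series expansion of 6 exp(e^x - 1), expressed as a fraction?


exp(e^x - 1) is the exponential generating function for the Bell numbers Bell_k: exp(e^x - 1) = sum_{k>=0} Bell_k x^k / k!.
So the coefficient of x^23 in 6 exp(e^x - 1) is 6 Bell_23 / 23!.
Computing: Bell_23 = 44152005855084346 and 23! = 25852016738884976640000, giving
6 * 44152005855084346/25852016738884976640000 = 22076002927542173/2154334728240414720000.

22076002927542173/2154334728240414720000


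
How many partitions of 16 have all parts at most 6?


Using the generating function (1-x)^(-1)(1-x^2)^(-1)...(1-x^6)^(-1),
the coefficient of x^16 counts these restricted partitions.
Result = 136

136


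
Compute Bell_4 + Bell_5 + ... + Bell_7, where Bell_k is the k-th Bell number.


Recall Bell_k counts set partitions of a k-set (with Bell_0 = 1 by convention).
Bell_4 through Bell_7: 15, 52, 203, 877
Sum = 15 + 52 + 203 + 877 = 1147.

1147


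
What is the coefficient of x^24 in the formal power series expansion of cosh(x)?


The Maclaurin series is cosh(t) = sum_{m>=0} t^(2m) / (2m)!, so substituting t = x, only even powers of x are nonzero, with coefficient of x^(2m) equal to 1 / (2m)!.
For x^24 the coefficient is 1/24! = 1/620448401733239439360000 = 1/620448401733239439360000.

1/620448401733239439360000


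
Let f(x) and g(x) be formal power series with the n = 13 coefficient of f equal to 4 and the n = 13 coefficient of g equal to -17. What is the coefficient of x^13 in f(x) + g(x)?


Addition of formal power series is termwise.
The coefficient of x^13 in f + g = 4 + -17
= -13

-13


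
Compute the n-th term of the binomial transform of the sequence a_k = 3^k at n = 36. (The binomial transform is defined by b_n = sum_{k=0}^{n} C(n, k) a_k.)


With a_k = 3^k, b_n = sum_{k=0}^{n} C(n, k) 3^k = (1 + 3)^n by the binomial theorem.
For n = 36: (1 + 3)^36 = 4^36 = 4722366482869645213696.

4722366482869645213696


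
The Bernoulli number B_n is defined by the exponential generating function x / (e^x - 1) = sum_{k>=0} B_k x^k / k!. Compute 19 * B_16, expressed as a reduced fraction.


Bernoulli numbers can also be computed recursively via B_0 = 1 and sum_{j=0}^{m} C(m+1, j) B_j = 0 for m >= 1. Odd-index Bernoulli numbers vanish for k >= 3.
Computing B_16 = -3617/510, so 19 * B_16 = 19 * -3617/510 = -68723/510.

-68723/510


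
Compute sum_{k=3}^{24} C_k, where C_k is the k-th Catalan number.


C_3 through C_24: 5, 14, 42, 132, 429, 1430, 4862, 16796, 58786, 208012, 742900, 2674440, 9694845, 35357670, 129644790, 477638700, 1767263190, 6564120420, 24466267020, 91482563640, 343059613650, 1289904147324
Sum = 5 + 14 + 42 + 132 + 429 + 1430 + 4862 + 16796 + 58786 + 208012 + 742900 + 2674440 + 9694845 + 35357670 + 129644790 + 477638700 + 1767263190 + 6564120420 + 24466267020 + 91482563640 + 343059613650 + 1289904147324
= 1757900019097

1757900019097


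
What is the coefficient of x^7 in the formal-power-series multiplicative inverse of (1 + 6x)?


The inverse is 1/(1 + 6x). Apply the geometric identity 1/(1 - y) = sum_{k>=0} y^k with y = -6x:
1/(1 + 6x) = sum_{k>=0} (-6)^k x^k.
So the coefficient of x^7 is (-6)^7 = -279936.

-279936


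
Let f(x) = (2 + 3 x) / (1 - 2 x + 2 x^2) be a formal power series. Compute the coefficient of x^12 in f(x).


Write f(x) = sum_{k>=0} a_k x^k. Multiplying both sides by 1 - 2 x + 2 x^2 gives
(1 - 2 x + 2 x^2) sum_{k>=0} a_k x^k = 2 + 3 x.
Matching coefficients:
 x^0: a_0 = 2
 x^1: a_1 - 2 a_0 = 3  =>  a_1 = 2*2 + 3 = 7
 x^k (k >= 2): a_k = 2 a_{k-1} - 2 a_{k-2}.
Iterating: a_2 = 10, a_3 = 6, a_4 = -8, a_5 = -28, a_6 = -40, a_7 = -24, a_8 = 32, a_9 = 112, a_10 = 160, a_11 = 96, a_12 = -128.
So the coefficient of x^12 is -128.

-128


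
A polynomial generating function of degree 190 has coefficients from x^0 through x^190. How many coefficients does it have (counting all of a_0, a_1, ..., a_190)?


A polynomial of degree 190 takes the form a_0 + a_1 x + ... + a_190 x^190.
The number of coefficients is 190 + 1 = 191.

191


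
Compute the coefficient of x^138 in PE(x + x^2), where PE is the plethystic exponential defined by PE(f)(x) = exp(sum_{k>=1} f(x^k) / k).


With f(x) = x + x^2, the exponent is sum_{k>=1} (x^k + x^(2k)) / k = -ln(1 - x) - ln(1 - x^2). Exponentiating:
PE(x + x^2) = 1 / ((1 - x)(1 - x^2)).
This is the generating function for partitions of n into parts of size 1 or 2. The number of 2's can be any j in 0..69, and the rest are 1's, so
[x^138] = floor(138/2) + 1 = 70.

70


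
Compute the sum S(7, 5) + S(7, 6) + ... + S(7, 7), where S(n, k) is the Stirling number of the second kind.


By definition, S(n, k) counts partitions of an n-set into exactly k nonempty blocks.
Computing row n = 7 for k = 5..7:
S(7, k): 140, 21, 1
Sum = 162.

162


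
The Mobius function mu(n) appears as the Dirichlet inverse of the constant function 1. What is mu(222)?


222 = 2 * 3 * 37 (all distinct primes).
mu(222) = (-1)^3 = -1

-1


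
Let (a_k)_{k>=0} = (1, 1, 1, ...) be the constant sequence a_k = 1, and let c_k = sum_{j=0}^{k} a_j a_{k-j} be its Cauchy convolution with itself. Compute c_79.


Since a_j = 1 for all j >= 0, the convolution sum becomes
c_k = sum_{j=0}^{k} 1 * 1 = 1 * (k + 1).
Equivalently, the generating function of (a_k) is 1/(1 - x) and its square is 1/(1 - x)^2 = sum_{k>=0} 1(k + 1) x^k.
For k = 79: 1 * 80 = 80.

80


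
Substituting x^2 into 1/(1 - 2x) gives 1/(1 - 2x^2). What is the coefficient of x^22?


The coefficient of x^(2m) in 1/(1 - 2x^2) is 2^m.
With n = 22 = 2*11, the coefficient is 2^11 = 2048.

2048


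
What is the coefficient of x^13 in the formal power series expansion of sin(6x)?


The Maclaurin series is sin(t) = sum_{k>=0} (-1)^k t^(2k+1) / (2k+1)!, so substituting t = 6x, only odd powers of x are nonzero, with coefficient of x^(2k+1) equal to (-1)^k 6^(2k+1) / (2k+1)!.
Write 13 = 2*6 + 1, giving the coefficient (-1)^6 * 6^13 / 13! = 13060694016/6227020800 = 52488/25025.

52488/25025


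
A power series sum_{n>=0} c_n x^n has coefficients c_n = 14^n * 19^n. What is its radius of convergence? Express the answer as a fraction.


By the root test (Cauchy-Hadamard), the radius is R = 1 / limsup_n |c_n|^(1/n).
Here |c_n|^(1/n) = (14^n * 19^n)^(1/n) = 14 * 19 = 266 for all n.
So R = 1/266 = 1/266.

1/266


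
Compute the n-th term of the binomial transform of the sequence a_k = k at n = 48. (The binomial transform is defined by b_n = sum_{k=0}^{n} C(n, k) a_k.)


With a_k = k, b_n = sum_{k=0}^{n} C(n, k) k. Using k * C(n, k) = n * C(n-1, k-1) gives b_n = n * sum_{k>=1} C(n-1, k-1) = n * 2^(n-1).
For n = 48: 48 * 2^47 = 48 * 140737488355328 = 6755399441055744.

6755399441055744


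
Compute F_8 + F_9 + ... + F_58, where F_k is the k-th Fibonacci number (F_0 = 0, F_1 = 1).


Use the identity sum_{k=0}^{N} F_k = F_{N+2} - 1 (which follows from F_{k+2} - F_{k+1} = F_k). Then
sum_{k=8}^{58} F_k = (F_{60} - 1) - (F_{9} - 1) = F_{60} - F_{9}.
Computing: F_{60} = 1548008755920, F_{9} = 34, so
Sum = 1548008755920 - 34 = 1548008755886.

1548008755886


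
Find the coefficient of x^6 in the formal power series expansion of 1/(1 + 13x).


Write 1/(1 + c x) = 1/(1 - (-c) x) and apply the geometric-series identity
1/(1 - y) = sum_{k>=0} y^k to get 1/(1 + c x) = sum_{k>=0} (-c)^k x^k.
So the coefficient of x^k is (-c)^k = (-1)^k * c^k.
Here c = 13 and k = 6:
(-13)^6 = 1 * 4826809 = 4826809

4826809
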